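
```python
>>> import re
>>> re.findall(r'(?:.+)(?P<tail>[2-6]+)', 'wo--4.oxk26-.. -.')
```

['6']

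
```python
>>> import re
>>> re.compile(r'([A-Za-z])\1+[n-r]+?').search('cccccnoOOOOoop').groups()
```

('c',)

The match spans [0:6] → 'cccccn'.
Captured: group 1 = 'c'.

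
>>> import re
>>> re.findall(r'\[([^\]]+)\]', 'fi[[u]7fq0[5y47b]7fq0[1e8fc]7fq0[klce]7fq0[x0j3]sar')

['[u', '5y47b', '1e8fc', 'klce', 'x0j3']

With a single group, `findall` returns only what that group captured — 5 items.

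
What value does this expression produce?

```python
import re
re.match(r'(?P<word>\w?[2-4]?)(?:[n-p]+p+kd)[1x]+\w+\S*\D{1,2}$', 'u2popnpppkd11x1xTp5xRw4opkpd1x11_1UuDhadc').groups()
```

('u2',)

The match spans [0:41] → 'u2popnpppkd11x1xTp5xRw4opkpd1x11_1UuDhadc'.
Captured: group 1 = 'u2'.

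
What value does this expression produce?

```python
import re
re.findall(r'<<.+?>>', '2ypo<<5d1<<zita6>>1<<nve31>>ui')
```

Scanning left to right: at [4:18] → '<<5d1<<zita6>>'; at [19:28] → '<<nve31>>'.
`findall` yields the raw match text (2 of them) because the pattern has no groups.

['<<5d1<<zita6>>', '<<nve31>>']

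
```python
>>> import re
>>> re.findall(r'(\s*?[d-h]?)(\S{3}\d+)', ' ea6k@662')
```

This matches zero or more of whitespace (lazy), then optionally a character in [d-h] (captured); then exactly 3 of a non-whitespace character, then one or more of a digit (captured).
Walking the string: at [3:9] match '6k@662', groups = ('', '6k@662').
`findall` packs the 2 group values into a tuple for every match.

[('', '6k@662')]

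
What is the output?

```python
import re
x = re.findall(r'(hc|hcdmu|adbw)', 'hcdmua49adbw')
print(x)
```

Alternation isn't longest-match — the leftmost alternative that fits at this position is chosen.
Scanning left to right: at [0:2] match 'hc', group 1 = 'hc'; at [8:12] match 'adbw', group 1 = 'adbw'.
`findall` collects group 1 from each match (2 total).

['hc', 'adbw']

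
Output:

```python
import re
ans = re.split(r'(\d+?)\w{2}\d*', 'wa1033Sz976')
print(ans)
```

['wa', '1', 'Sz', '9', '']

Pattern: one or more of a digit (lazy) (captured); then exactly 2 of a word character, then zero or more of a digit.
A `+?`/`*?`/`{m,n}?` starts at its minimum and grows only as far as needed for what follows to match.
Matches to split on: at [2:6] → '1033'; at [8:11] → '976'.
Because the pattern has a capturing group, `split` also inserts each captured text between the pieces.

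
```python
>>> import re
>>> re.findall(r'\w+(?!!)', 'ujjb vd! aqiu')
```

['ujjb', 'v', 'aqiu']

Because the assertion is negative and zero-width, positions next to the forbidden text are skipped.
No capturing groups, so `findall` returns the 3 full match strings.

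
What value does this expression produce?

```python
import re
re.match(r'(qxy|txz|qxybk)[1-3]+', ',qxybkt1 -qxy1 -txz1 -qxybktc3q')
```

`re.match` won't scan ahead — the pattern has to work from the very first character.
Here the pattern fails at index 0, so the call returns None.

None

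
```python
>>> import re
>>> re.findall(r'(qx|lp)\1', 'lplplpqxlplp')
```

`\1` has to match the exact text group 1 already captured.
Matches: at [0:4] match 'lplp', group 1 = 'lp'; at [8:12] match 'lplp', group 1 = 'lp'.
One capturing group, so `findall` returns just the captured substring from each match — 2 in all.

['lp', 'lp']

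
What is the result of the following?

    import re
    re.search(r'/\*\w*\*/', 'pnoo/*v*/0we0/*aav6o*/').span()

`re.search` scans for the first position where the pattern succeeds.
The match spans [4:9] → '/*v*/'.

(4, 9)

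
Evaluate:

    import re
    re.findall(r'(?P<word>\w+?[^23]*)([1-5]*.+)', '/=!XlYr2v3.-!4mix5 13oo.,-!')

[('XlYr', '2v3.-!4mix5 13oo.,-!')]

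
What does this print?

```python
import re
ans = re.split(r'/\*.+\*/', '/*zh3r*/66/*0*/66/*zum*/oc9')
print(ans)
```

['', 'oc9']

Splitting on the pattern gives 2 pieces.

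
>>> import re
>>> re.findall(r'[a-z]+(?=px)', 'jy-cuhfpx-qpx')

The lookaround is zero-width — it requires the adjacent text to match without consuming it, so the asserted text isn't part of the match.
No capturing groups, so `findall` returns the 2 full match strings.

['cuhf', 'q']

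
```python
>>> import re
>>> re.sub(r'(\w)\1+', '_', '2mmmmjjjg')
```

A backreference is literal: `\1` must see the identical characters the first group matched.
Matches: at [1:5] → 'mmmm'; at [5:8] → 'jjj'.
Each match is replaced by '_'.

'2__g'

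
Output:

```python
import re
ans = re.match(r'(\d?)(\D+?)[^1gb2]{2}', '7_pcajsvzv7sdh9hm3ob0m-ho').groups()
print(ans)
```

('7', '_')

The match spans [0:4] → '7_pc'.
Captured: group 1 = '7', group 2 = '_'.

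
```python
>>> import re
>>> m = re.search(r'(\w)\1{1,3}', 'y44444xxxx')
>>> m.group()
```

'4444'

The backreference `\1` re-matches whatever the first group consumed, character for character.
The match spans [1:5] → '4444'.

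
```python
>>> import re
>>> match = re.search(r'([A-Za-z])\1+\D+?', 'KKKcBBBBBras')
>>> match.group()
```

'KKKc'

`\1` has to match the exact text group 1 already captured.
The match spans [0:4] → 'KKKc'.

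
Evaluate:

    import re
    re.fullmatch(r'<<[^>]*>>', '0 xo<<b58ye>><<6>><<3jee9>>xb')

None

`fullmatch` succeeds only if the pattern covers the string from start to end.
Here the string isn't matched end-to-end, so the call returns None.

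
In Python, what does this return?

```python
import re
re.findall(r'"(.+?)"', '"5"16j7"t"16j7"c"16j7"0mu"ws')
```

Lazy quantifiers expand one character at a time until the remainder of the pattern can match.
With a single group, `findall` returns only what that group captured — 4 items.

['5', 't', 'c', '0mu']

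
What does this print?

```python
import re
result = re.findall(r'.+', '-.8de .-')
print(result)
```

['-.8de .-']

No capturing groups, so `findall` returns the 1 full match string.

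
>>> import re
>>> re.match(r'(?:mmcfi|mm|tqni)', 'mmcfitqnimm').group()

`re.match` won't scan ahead — the pattern has to work from the very first character.
The match spans [0:5] → 'mmcfi'.

'mmcfi'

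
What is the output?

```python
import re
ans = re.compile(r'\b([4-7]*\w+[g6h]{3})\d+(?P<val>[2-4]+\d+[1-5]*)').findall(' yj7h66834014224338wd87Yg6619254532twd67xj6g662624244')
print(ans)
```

[('yj7h66834014224338wd87Yg6619254532twd67xj6g66', '44')]

This matches a word boundary (`\b`, zero-width); then zero or more of a character in [4-7], then one or more of a word character, then exactly 3 of one of [g6h] (captured); then one or more of a digit; then one or more of a character in [2-4], then one or more of a digit, then zero or more of a character in [1-5] (captured as 'val').
Walking the string: at [1:53] match 'yj7h66834014224338wd87Yg6619254532twd67xj6g662624244', groups = ('yj7h66834014224338wd87Yg6619254532twd67xj6g66', '44').
2 groups means the one result is a tuple of 2 captured strings — 1 here.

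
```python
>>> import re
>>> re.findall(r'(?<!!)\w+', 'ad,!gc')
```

['ad', 'c']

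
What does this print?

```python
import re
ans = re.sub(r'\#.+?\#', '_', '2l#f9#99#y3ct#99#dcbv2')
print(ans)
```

2l_99_99#dcbv2

Because the quantifier is non-greedy, it stops expanding at the earliest point where the rest of the pattern can succeed.
`sub` substitutes '_' at each match site.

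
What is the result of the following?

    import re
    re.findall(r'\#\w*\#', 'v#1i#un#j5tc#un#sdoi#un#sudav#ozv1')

['#1i#', '#j5tc#', '#sdoi#', '#sudav#']

Since nothing is captured, `findall` lists the 4 matched substrings directly.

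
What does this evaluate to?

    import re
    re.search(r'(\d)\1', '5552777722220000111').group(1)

After group 1 captures some text, `\1` only succeeds where that same text appears again.
`search` walks the string left to right and returns the first match it finds.
The match spans [0:2] → '55'.
Captured: group 1 = '5'.

'5'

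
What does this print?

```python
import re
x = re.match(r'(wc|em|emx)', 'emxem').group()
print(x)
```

`re.match` only tries the pattern at the start of the string.
The match spans [0:2] → 'em'.

em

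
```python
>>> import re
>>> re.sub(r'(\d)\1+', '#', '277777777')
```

'2#'

The backreference `\1` re-matches whatever the first group consumed, character for character.
Matches: at [1:9] → '77777777'.
Every occurrence is swapped for '#'.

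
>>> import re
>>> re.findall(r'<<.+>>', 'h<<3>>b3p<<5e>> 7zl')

['<<3>>b3p<<5e>>']

Matches: at [1:15] → '<<3>>b3p<<5e>>'.
`findall` yields the raw match text (1 of them) because the pattern has no groups.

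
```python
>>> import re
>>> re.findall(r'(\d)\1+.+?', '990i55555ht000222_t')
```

`\1` has to match the exact text group 1 already captured.
Matches: at [0:3] match '990', group 1 = '9'; at [4:10] match '55555h', group 1 = '5'; at [11:15] match '0002', group 1 = '0'; at [15:18] match '22_', group 1 = '2'.
With a single group, `findall` returns only what that group captured — 4 items.

['9', '5', '0', '2']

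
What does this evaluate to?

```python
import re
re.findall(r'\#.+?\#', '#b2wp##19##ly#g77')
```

['#b2wp#', '#19#', '#ly#']

Lazy quantifiers expand one character at a time until the remainder of the pattern can match.
Scanning left to right: at [0:6] → '#b2wp#'; at [6:10] → '#19#'; at [10:14] → '#ly#'.
No capturing groups, so `findall` returns the 3 full match strings.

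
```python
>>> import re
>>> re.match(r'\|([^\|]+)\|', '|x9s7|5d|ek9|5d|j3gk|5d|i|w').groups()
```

('x9s7',)

The match spans [0:6] → '|x9s7|'.
Captured: group 1 = 'x9s7'.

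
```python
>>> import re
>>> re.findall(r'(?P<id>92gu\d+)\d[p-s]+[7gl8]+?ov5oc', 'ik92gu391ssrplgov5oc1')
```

The pattern matches the literal '92', then the literal 'gu', then one or more of a digit (captured as 'id'); then a digit; then one or more of a character in [p-s]; then one or more of one of [7gl8] (lazy), then the literal 'ov5', then the literal 'oc'.
Walking the string: at [2:20] match '92gu391ssrplgov5oc', group 1 = '92gu39'.
One capturing group, so `findall` returns just the captured substring from the one match — 1 in all.

['92gu39']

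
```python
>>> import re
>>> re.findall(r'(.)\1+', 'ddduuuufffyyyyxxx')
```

After group 1 captures some text, `\1` only succeeds where that same text appears again.
Because there's exactly one group, `findall` drops the full match and keeps group 1 from each hit.

['d', 'u', 'f', 'y', 'x']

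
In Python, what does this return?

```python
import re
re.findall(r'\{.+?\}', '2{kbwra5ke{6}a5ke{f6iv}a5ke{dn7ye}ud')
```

['{kbwra5ke{6}', '{f6iv}', '{dn7ye}']

The `?` after the quantifier makes it lazy — it takes as little as possible before letting the rest of the pattern try.
Scanning left to right: at [1:13] → '{kbwra5ke{6}'; at [17:23] → '{f6iv}'; at [27:34] → '{dn7ye}'.
With no groups in the pattern, `findall` gives back each whole match — 3 here.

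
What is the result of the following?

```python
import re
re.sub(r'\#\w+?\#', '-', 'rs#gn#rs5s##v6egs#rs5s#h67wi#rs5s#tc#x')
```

Every occurrence is swapped for '-'.

'rs-rs5s#-rs5s-rs5s-x'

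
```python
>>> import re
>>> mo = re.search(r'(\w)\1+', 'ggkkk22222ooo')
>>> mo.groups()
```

`\1` is not a pattern — it's the concrete string captured by group 1, re-applied verbatim.
`search` walks the string left to right and returns the first match it finds.
The match spans [0:2] → 'gg'.
Captured: group 1 = 'g'.

('g',)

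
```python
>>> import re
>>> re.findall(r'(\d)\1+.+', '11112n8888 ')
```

After group 1 captures some text, `\1` only succeeds where that same text appears again.
Matches: at [0:11] match '11112n8888 ', group 1 = '1'.
Because there's exactly one group, `findall` drops the full match and keeps group 1 from the one hit.

['1']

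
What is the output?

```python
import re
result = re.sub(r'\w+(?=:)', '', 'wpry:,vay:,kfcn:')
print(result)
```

:,:,:

The positive lookaround only admits positions where the adjacent text matches; those characters stay outside the span.
Matches: at [0:4] → 'wpry'; at [6:9] → 'vay'; at [11:15] → 'kfcn'.
Every occurrence is swapped for ''.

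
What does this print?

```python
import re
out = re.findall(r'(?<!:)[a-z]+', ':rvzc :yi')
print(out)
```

The negative lookahead/lookbehind blocks any match where the forbidden context is present.
With no groups in the pattern, `findall` gives back each whole match — 2 here.

['vzc', 'i']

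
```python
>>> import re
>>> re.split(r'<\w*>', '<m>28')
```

['', '28']

Splitting on the pattern gives 2 pieces.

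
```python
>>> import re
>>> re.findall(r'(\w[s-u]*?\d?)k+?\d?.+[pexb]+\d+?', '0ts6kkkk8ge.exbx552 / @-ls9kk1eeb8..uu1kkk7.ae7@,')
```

['0ts6']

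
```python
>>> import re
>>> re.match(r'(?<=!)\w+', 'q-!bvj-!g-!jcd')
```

None

`re.match` won't scan ahead — the pattern has to work from the very first character.
Here the string doesn't start with a match, so the call returns None.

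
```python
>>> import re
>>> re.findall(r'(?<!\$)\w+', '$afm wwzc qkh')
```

['fm', 'wwzc', 'qkh']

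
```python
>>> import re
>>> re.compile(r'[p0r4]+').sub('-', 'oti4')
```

'oti-'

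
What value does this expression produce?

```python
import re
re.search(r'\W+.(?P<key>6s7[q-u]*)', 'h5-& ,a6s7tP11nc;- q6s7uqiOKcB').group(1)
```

'6s7t'

Pattern: one or more of a non-word character, then any character; then the literal '6s7', then zero or more of a character in [q-u] (captured as 'key').
`re.search` tries every starting position until one works.
The match spans [2:11] → '-& ,a6s7t'.
Captured: group 1 = '6s7t'.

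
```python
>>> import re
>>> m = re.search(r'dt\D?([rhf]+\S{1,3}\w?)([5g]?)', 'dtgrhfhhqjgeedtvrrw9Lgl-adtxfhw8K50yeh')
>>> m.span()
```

(0, 12)

The pattern matches the literal 'dt', then optionally a non-digit; then one or more of one of [rhf], then 1 to 3 of a non-whitespace character, then optionally a word character (captured); then optionally one of [5g] (captured).
`re.search` scans for the first position where the pattern succeeds.
The match spans [0:12] → 'dtgrhfhhqjge'.
Captured: group 1 = 'rhfhhqjge', group 2 = ''.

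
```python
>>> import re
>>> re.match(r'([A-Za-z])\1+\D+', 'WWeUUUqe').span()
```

The backreference `\1` re-matches whatever the first group consumed, character for character.
`match` is anchored at position 0; if the pattern doesn't fit there, it returns None.
The match spans [0:8] → 'WWeUUUqe'.
Captured: group 1 = 'W'.

(0, 8)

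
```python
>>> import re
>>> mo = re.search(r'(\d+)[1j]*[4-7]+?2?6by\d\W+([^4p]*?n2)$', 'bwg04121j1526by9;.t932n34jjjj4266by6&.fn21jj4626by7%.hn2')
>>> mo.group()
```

This matches one or more of a digit (captured); then zero or more of one of [1j], then one or more of a character in [4-7] (lazy), then optionally the literal '2'; then the literal '6by', then a digit, then one or more of a non-word character; then zero or more of any character except [4p] (lazy), then the literal 'n2' (captured); then anchored at the end.
Unlike `match`, `search` isn't anchored — it looks for the pattern anywhere in the string.
The match spans [40:56] → '21jj4626by7%.hn2'.
Captured: group 1 = '21', group 2 = 'hn2'.

'21jj4626by7%.hn2'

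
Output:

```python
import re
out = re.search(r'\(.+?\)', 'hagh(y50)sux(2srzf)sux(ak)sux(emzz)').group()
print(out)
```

Lazy quantifiers expand one character at a time until the remainder of the pattern can match.
`re.search` tries every starting position until one works.
The match spans [4:9] → '(y50)'.

(y50)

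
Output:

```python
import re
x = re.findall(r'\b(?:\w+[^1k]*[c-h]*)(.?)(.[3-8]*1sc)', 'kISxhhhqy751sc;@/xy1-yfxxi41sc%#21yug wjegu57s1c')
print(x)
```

[('', '51sc'), ('', '41sc')]

2 groups means each result is a tuple of 2 captured strings — 2 here.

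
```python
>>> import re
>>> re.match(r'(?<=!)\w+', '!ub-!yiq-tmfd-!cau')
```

The positive lookaround only admits positions where the adjacent text matches; those characters stay outside the span.
`re.match` won't scan ahead — the pattern has to work from the very first character.
Here the string doesn't start with a match, so the call returns None.

None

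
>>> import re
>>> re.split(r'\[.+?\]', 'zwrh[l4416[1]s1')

Matches to split on: at [4:13] → '[l4416[1]'.
Each match becomes a cut point; 2 segments remain.

['zwrh', 's1']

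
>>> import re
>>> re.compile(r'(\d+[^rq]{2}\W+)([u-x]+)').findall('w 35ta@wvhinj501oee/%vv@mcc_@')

[('35ta@', 'wv')]

Pattern: one or more of a digit, then exactly 2 of any character except [rq], then one or more of a non-word character (captured); then one or more of a character in [u-x] (captured).
`findall` packs the 2 group values into a tuple for every match.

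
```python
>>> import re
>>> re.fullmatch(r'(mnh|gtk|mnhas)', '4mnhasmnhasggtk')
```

None

For `fullmatch`, every character of the input must be accounted for by the pattern.
Here there's no way to consume every character, so the call returns None.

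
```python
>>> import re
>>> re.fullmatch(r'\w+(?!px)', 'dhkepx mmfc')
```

`re.fullmatch` is like wrapping the pattern in `^…$` (in single-line mode).
Here the string isn't matched end-to-end, so the call returns None.

None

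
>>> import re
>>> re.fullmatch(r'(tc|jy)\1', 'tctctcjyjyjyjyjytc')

None

`\1` is not a pattern — it's the concrete string captured by group 1, re-applied verbatim.
`re.fullmatch` is like wrapping the pattern in `^…$` (in single-line mode).
Here the string isn't matched end-to-end, so the call returns None.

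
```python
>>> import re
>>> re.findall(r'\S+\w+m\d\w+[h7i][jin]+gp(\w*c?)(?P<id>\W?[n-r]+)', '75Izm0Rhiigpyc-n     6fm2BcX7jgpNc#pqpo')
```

Pattern: one or more of a non-whitespace character; then one or more of a word character; then a literal 'm', then a digit, then one or more of a word character; then one of [h7i], then one or more of one of [jin], then the literal 'gp'; then zero or more of a word character, then optionally the literal 'c' (captured); then optionally a non-word character, then one or more of a character in [n-r] (captured as 'id').
`findall` packs the 2 group values into a tuple for every match.

[('yc', '-n'), ('Nc', '#pqpo')]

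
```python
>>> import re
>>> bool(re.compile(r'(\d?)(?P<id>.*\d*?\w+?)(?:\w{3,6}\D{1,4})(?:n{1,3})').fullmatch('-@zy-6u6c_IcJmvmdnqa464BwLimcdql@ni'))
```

The pattern matches optionally a digit (captured); then zero or more of any character, then zero or more of a digit (lazy), then one or more of a word character (lazy) (captured as 'id'); then 3 to 6 of a word character, then 1 to 4 of a non-digit (non-capturing group); then 1 to 3 of a literal 'n' (non-capturing group).
`fullmatch` succeeds only if the pattern covers the string from start to end.
Here the pattern can't cover the whole string, so the call returns None, and `bool(None)` is False.

False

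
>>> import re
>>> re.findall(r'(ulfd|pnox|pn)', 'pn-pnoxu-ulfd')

`|` is ordered: at each position the engine commits to the first alternative that works.
Scanning left to right: at [0:2] match 'pn', group 1 = 'pn'; at [3:7] match 'pnox', group 1 = 'pnox'; at [9:13] match 'ulfd', group 1 = 'ulfd'.
`findall` collects group 1 from each match (3 total).

['pn', 'pnox', 'ulfd']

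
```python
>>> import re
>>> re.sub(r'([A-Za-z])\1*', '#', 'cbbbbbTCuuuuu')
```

'#####'

After group 1 captures some text, `\1` only succeeds where that same text appears again.
Matches: at [0:1] → 'c'; at [1:6] → 'bbbbb'; at [6:7] → 'T'; at [7:8] → 'C'; at [8:13] → 'uuuuu'.
`sub` substitutes '#' at each match site.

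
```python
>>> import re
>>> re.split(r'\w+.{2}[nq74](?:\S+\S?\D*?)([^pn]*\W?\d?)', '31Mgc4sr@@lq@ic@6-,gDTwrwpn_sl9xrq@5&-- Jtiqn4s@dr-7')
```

['', ' Jtiq', 'n4s@dr-7']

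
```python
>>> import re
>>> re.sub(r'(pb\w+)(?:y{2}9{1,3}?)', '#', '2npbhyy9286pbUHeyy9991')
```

'2n#991'

Because the quantifier is non-greedy, it stops expanding at the earliest point where the rest of the pattern can succeed.
`sub` substitutes '#' at each match site.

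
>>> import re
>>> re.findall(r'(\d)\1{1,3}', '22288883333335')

['2', '8', '3', '3']

The backreference `\1` re-matches whatever the first group consumed, character for character.
Walking the string: at [0:3] match '222', group 1 = '2'; at [3:7] match '8888', group 1 = '8'; at [7:11] match '3333', group 1 = '3'; at [11:13] match '33', group 1 = '3'.
One capturing group, so `findall` returns just the captured substring from each match — 4 in all.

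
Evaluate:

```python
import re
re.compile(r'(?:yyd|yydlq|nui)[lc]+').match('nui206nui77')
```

None

`match` is anchored at position 0; if the pattern doesn't fit there, it returns None.
Here the pattern fails at index 0, so the call returns None.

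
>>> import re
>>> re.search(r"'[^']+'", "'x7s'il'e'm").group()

"'x7s'"

The match spans [0:5] → "'x7s'".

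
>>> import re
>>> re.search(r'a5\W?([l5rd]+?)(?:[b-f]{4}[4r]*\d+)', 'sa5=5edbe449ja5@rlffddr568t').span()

(1, 12)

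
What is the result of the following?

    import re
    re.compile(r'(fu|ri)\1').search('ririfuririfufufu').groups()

('ri',)

The backreference `\1` re-matches whatever the first group consumed, character for character.
Unlike `match`, `search` isn't anchored — it looks for the pattern anywhere in the string.
The match spans [0:4] → 'riri'.
Captured: group 1 = 'ri'.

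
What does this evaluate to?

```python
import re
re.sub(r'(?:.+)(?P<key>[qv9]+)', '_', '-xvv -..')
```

'_ -..'

Every occurrence is swapped for '_'.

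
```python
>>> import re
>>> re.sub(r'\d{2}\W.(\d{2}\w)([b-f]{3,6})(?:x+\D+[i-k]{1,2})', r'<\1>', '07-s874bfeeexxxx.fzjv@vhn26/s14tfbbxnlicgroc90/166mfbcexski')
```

'<874>v@vhn<14t>cgroc<66m>'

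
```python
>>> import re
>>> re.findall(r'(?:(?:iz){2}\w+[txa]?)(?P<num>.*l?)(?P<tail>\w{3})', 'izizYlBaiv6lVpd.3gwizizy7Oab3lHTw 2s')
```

2 groups means the one result is a tuple of 2 captured strings — 1 here.

[('.3gwizizy7Oab3l', 'HTw')]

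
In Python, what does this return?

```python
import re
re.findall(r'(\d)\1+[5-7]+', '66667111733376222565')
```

`\1` has to match the exact text group 1 already captured.
`findall` collects group 1 from each match (4 total).

['6', '1', '3', '2']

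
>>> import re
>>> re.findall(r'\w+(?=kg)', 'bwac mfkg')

The positive lookaround only admits positions where the adjacent text matches; those characters stay outside the span.
Scanning left to right: at [5:7] → 'mf'.
Since nothing is captured, `findall` lists the 1 matched substring directly.

['mf']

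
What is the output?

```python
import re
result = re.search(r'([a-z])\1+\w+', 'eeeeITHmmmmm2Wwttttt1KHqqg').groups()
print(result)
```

After group 1 captures some text, `\1` only succeeds where that same text appears again.
`search` walks the string left to right and returns the first match it finds.
The match spans [0:26] → 'eeeeITHmmmmm2Wwttttt1KHqqg'.
Captured: group 1 = 'e'.

('e',)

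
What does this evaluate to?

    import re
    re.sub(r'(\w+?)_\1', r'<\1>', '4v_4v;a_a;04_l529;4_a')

`\1` is not a pattern — it's the concrete string captured by group 1, re-applied verbatim.
Matches: at [0:5] → '4v_4v'; at [6:9] → 'a_a'.
Each match is replaced using the text its own group 1 captured.

'<4v>;<a>;04_l529;4_a'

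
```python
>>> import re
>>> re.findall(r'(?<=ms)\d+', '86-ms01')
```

The `(?=…)`/`(?<=…)` assertion just peeks at neighbouring text; it doesn't advance the match position.
Walking the string: at [5:7] → '01'.
With no groups in the pattern, `findall` gives back each whole match — 1 here.

['01']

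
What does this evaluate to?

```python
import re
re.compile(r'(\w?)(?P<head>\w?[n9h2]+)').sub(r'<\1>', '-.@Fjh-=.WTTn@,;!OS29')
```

The replacement refers to a captured group, so each match is rewritten using its own captured text.

'-.@<F>-=.W<T>@,;!<O>'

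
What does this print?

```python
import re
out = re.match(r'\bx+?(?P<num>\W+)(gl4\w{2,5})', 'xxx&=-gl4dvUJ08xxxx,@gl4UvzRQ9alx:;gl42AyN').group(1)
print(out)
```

&=-

This matches a word boundary (`\b`, zero-width); then one or more of a literal 'x' (lazy); then one or more of a non-word character (captured as 'num'); then the literal 'gl4', then 2 to 5 of a word character (captured).
`re.match` won't scan ahead — the pattern has to work from the very first character.
The match spans [0:14] → 'xxx&=-gl4dvUJ0'.
Captured: group 1 = '&=-', group 2 = 'gl4dvUJ0'.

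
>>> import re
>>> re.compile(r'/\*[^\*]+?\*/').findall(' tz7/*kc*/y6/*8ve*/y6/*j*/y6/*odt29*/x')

['/*kc*/', '/*8ve*/', '/*j*/', '/*odt29*/']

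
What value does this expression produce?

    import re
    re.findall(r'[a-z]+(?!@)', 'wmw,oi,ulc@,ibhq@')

['wmw', 'oi', 'ul', 'ibh']

A negative assertion filters positions out without eating any characters.
Matches: at [0:3] → 'wmw'; at [4:6] → 'oi'; at [7:9] → 'ul'; at [12:15] → 'ibh'.
With no groups in the pattern, `findall` gives back each whole match — 4 here.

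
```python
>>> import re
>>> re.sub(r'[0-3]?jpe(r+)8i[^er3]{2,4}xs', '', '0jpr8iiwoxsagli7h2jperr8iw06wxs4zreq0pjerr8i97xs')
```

The pattern matches optionally a character in [0-3], then the literal 'jpe'; then one or more of a literal 'r' (captured); then the literal '8i', then 2 to 4 of any character except [er3], then the literal 'xs'.
Matches: at [17:31] → '2jperr8iw06wxs'.
Every occurrence is swapped for ''.

'0jpr8iiwoxsagli7h4zreq0pjerr8i97xs'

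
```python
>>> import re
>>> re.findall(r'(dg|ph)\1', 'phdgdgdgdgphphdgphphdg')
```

`\1` is not a pattern — it's the concrete string captured by group 1, re-applied verbatim.
Scanning left to right: at [2:6] match 'dgdg', group 1 = 'dg'; at [6:10] match 'dgdg', group 1 = 'dg'; at [10:14] match 'phph', group 1 = 'ph'; at [16:20] match 'phph', group 1 = 'ph'.
Because there's exactly one group, `findall` drops the full match and keeps group 1 from each hit.

['dg', 'dg', 'ph', 'ph']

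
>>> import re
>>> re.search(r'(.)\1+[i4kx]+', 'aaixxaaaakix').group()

A backreference is literal: `\1` must see the identical characters the first group matched.
`search` walks the string left to right and returns the first match it finds.
The match spans [0:5] → 'aaixx'.
Captured: group 1 = 'a'.

'aaixx'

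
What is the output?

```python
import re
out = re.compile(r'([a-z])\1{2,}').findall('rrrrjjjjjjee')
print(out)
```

['r', 'j']

`\1` is not a pattern — it's the concrete string captured by group 1, re-applied verbatim.
`findall` collects group 1 from each match (2 total).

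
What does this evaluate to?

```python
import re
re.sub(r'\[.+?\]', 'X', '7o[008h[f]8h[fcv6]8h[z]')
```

'7oX8hX8hX'

With the lazy modifier that quantifier settles for the fewest repetitions that let the rest of the pattern succeed (the atoms after it are unaffected and can still be greedy).
Matches: at [2:10] → '[008h[f]'; at [12:18] → '[fcv6]'; at [20:23] → '[z]'.
Each match is replaced by 'X'.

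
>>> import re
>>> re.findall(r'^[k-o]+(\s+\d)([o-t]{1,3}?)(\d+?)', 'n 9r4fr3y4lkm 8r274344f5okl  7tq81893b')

[(' 9', 'r', '4')]

The pattern matches anchored at the start of the string; then one or more of a character in [k-o]; then one or more of whitespace, then a digit (captured); then 1 to 3 of a character in [o-t] (lazy) (captured); then one or more of a digit (lazy) (captured).
With 3 capturing groups, `findall` returns a 3-tuple per match.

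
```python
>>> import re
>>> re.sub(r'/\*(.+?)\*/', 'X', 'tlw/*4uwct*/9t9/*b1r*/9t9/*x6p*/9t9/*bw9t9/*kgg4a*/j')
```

'tlwX9t9X9t9X9t9Xj'

Lazy quantifiers expand one character at a time until the remainder of the pattern can match.
Matches: at [3:12] → '/*4uwct*/'; at [15:22] → '/*b1r*/'; at [25:32] → '/*x6p*/'; at [35:51] → '/*bw9t9/*kgg4a*/'.
`sub` substitutes 'X' at each match site.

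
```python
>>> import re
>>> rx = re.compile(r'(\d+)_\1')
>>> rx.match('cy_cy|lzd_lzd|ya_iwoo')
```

None

The backreference `\1` re-matches whatever the first group consumed, character for character.
With `match`, the pattern is implicitly anchored at the beginning.
Here the pattern fails at index 0, so the call returns None.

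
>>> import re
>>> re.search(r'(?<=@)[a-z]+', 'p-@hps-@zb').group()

'hps'

The positive lookaround only admits positions where the adjacent text matches; those characters stay outside the span.
The match spans [3:6] → 'hps'.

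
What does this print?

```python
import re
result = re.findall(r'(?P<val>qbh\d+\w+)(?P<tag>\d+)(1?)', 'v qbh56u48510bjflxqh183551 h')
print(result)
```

Multiple groups make `findall` return tuples — one 3-tuple for the one match.

[('qbh56u48510bjflxqh18355', '1', '')]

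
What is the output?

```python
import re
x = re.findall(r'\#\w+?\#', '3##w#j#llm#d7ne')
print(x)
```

['#w#', '#llm#']

Since nothing is captured, `findall` lists the 2 matched substrings directly.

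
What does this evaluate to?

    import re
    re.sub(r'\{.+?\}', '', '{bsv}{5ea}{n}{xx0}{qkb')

Matches: at [0:5] → '{bsv}'; at [5:10] → '{5ea}'; at [10:13] → '{n}'; at [13:18] → '{xx0}'.
Every occurrence is swapped for ''.

'{qkb'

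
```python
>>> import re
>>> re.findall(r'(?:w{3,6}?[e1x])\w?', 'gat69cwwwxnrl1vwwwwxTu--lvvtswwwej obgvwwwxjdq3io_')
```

No capturing groups, so `findall` returns the 4 full match strings.

['wwwxn', 'wwwwxT', 'wwwej', 'wwwxj']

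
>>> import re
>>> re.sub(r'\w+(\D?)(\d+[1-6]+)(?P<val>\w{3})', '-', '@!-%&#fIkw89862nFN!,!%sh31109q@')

'@!-%&#-!,!%-@'

This matches one or more of a word character; then optionally a non-digit (captured); then one or more of a digit, then one or more of a character in [1-6] (captured); then exactly 3 of a word character (captured as 'val').
Matches: at [6:18] → 'fIkw89862nFN'; at [22:30] → 'sh31109q'.
Every occurrence is swapped for '-'.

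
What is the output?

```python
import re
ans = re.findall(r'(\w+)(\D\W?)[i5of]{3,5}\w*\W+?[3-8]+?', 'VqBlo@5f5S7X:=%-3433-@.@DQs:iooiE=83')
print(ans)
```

The pattern matches one or more of a word character (captured); then a non-digit, then optionally a non-word character (captured); then 3 to 5 of one of [i5of], then zero or more of a word character; then one or more of a non-word character (lazy); then one or more of a character in [3-8] (lazy).
Multiple groups make `findall` return tuples — one 2-tuple for each match.

[('VqBlo', '@'), ('DQs', ':')]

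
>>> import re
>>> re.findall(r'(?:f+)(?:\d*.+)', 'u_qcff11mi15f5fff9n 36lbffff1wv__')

Pattern: one or more of a literal 'f' (non-capturing group); then zero or more of a digit, then one or more of any character (non-capturing group).
Scanning left to right: at [4:33] → 'ff11mi15f5fff9n 36lbffff1wv__'.
`findall` yields the raw match text (1 of them) because the pattern has no groups.

['ff11mi15f5fff9n 36lbffff1wv__']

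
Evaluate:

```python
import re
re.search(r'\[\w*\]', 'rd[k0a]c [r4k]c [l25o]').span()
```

The match spans [2:7] → '[k0a]'.

(2, 7)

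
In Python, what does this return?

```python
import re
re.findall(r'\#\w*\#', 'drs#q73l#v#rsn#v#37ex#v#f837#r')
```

Scanning left to right: at [3:9] → '#q73l#'; at [10:15] → '#rsn#'; at [16:22] → '#37ex#'; at [23:29] → '#f837#'.
With no groups in the pattern, `findall` gives back each whole match — 4 here.

['#q73l#', '#rsn#', '#37ex#', '#f837#']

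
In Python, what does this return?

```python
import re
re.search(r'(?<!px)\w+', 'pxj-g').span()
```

(0, 3)

Because the assertion is negative and zero-width, positions next to the forbidden text are skipped.
`re.search` scans for the first position where the pattern succeeds.
The match spans [0:3] → 'pxj'.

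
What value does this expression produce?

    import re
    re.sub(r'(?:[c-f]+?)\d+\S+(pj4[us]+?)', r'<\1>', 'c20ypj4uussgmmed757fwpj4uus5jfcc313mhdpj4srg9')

'<pj4s>rg9'

Pattern: one or more of a character in [c-f] (lazy) (non-capturing group); then one or more of a digit; then one or more of a non-whitespace character; then the literal 'pj4', then one or more of one of [us] (lazy) (captured).
`\1` in the replacement pulls in group 1's text for each match.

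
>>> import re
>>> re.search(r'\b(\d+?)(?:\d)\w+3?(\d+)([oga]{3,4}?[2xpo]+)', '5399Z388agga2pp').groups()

('5', '8', 'agga2pp')

The pattern matches a word boundary (`\b`, zero-width); then one or more of a digit (lazy) (captured); then a digit (non-capturing group); then one or more of a word character, then optionally a literal '3'; then one or more of a digit (captured); then 3 to 4 of one of [oga] (lazy), then one or more of one of [2xpo] (captured).
The `?` after the quantifier makes it lazy — it takes as little as possible before letting the rest of the pattern try.
Unlike `match`, `search` isn't anchored — it looks for the pattern anywhere in the string.
The match spans [0:15] → '5399Z388agga2pp'.
Captured: group 1 = '5', group 2 = '8', group 3 = 'agga2pp'.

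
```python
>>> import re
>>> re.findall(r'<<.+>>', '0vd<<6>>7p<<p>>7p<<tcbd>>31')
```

['<<6>>7p<<p>>7p<<tcbd>>']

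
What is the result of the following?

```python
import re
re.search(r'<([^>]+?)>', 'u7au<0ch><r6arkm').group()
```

Unlike `match`, `search` isn't anchored — it looks for the pattern anywhere in the string.
The match spans [4:9] → '<0ch>'.
Captured: group 1 = '0ch'.

'<0ch>'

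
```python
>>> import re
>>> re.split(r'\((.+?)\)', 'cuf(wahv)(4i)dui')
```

['cuf', 'wahv', '', '4i', 'dui']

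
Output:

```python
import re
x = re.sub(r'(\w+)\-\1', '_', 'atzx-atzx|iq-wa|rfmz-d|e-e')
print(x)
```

_|iq-wa|rfmz-d|_

`\1` has to match the exact text group 1 already captured.
Matches: at [0:9] → 'atzx-atzx'; at [23:26] → 'e-e'.
Each match is replaced by '_'.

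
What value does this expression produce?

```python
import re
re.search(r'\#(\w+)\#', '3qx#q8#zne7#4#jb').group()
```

`search` walks the string left to right and returns the first match it finds.
The match spans [3:7] → '#q8#'.
Captured: group 1 = 'q8'.

'#q8#'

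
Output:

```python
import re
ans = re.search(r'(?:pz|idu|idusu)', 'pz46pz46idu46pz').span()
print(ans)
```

Unlike `match`, `search` isn't anchored — it looks for the pattern anywhere in the string.
The match spans [0:2] → 'pz'.

(0, 2)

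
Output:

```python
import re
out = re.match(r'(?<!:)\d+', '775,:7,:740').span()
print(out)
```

(0, 3)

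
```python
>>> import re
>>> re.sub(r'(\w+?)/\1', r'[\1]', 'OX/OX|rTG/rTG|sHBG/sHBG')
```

`\1` has to match the exact text group 1 already captured.
Matches: at [0:5] → 'OX/OX'; at [6:13] → 'rTG/rTG'; at [14:23] → 'sHBG/sHBG'.
Each match is replaced using the text its own group 1 captured.

'[OX]|[rTG]|[sHBG]'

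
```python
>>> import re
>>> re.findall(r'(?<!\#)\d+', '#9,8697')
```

['8697']

`(?!…)`/`(?<!…)` only lets a position through if the neighbouring text does NOT match; no characters are consumed.
Walking the string: at [3:7] → '8697'.
`findall` yields the raw match text (1 of them) because the pattern has no groups.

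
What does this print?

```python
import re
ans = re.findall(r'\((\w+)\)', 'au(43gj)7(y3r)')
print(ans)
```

['43gj', 'y3r']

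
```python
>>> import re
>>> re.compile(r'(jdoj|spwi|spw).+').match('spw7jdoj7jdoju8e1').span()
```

`re.match` only tries the pattern at the start of the string.
The match spans [0:17] → 'spw7jdoj7jdoju8e1'.
Captured: group 1 = 'spw'.

(0, 17)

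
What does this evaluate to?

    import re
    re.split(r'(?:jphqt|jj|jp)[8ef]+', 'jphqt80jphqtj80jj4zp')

['', '0jphqtj80jj4zp']

`split` removes every match and returns the 2 fragments in between.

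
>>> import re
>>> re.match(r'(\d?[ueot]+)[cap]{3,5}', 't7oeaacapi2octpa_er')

This matches optionally a digit, then one or more of one of [ueot] (captured); then 3 to 5 of one of [cap].
`match` is anchored at position 0; if the pattern doesn't fit there, it returns None.
Here the pattern fails at index 0, so the call returns None.

None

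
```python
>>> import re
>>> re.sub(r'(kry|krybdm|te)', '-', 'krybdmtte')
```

'-bdmt-'

The regex engine tests alternatives in the order written; an earlier branch that matches wins even if a later one would match more.
Matches: at [0:3] → 'kry'; at [7:9] → 'te'.
Each match is replaced by '-'.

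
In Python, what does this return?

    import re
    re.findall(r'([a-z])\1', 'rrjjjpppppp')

['r', 'j', 'p', 'p', 'p']

After group 1 captures some text, `\1` only succeeds where that same text appears again.
Matches: at [0:2] match 'rr', group 1 = 'r'; at [2:4] match 'jj', group 1 = 'j'; at [5:7] match 'pp', group 1 = 'p'; at [7:9] match 'pp', group 1 = 'p'; at [9:11] match 'pp', group 1 = 'p'.
With a single group, `findall` returns only what that group captured — 5 items.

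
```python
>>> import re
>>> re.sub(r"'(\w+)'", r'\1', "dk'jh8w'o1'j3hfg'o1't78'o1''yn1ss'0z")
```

"dkjh8wo1j3hfgo1t78o1'yn1ss0z"

Matches: at [2:8] → "'jh8w'"; at [10:17] → "'j3hfg'"; at [19:24] → "'t78'"; at [27:34] → "'yn1ss'".
The replacement refers to a captured group, so each match is rewritten using its own captured text.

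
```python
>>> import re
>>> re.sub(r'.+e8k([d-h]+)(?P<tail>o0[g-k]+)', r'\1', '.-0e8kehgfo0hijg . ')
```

'ehgf . '

The pattern matches one or more of any character, then the literal 'e8k'; then one or more of a character in [d-h] (captured); then the literal 'o0', then one or more of a character in [g-k] (captured as 'tail').
Matches: at [0:16] → '.-0e8kehgfo0hijg'.
The replacement refers to a captured group, so each match is rewritten using its own captured text.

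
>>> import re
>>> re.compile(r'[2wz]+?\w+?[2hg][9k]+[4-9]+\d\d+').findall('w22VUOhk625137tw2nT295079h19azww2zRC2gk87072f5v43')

['w22VUOhk625137', 'w2nT295079', 'zww2zRC2gk87072']

This matches one or more of one of [2wz] (lazy), then one or more of a word character (lazy), then one of [2hg]; then one or more of one of [9k]; then one or more of a character in [4-9]; then a digit, then one or more of a digit.
Since nothing is captured, `findall` lists the 3 matched substrings directly.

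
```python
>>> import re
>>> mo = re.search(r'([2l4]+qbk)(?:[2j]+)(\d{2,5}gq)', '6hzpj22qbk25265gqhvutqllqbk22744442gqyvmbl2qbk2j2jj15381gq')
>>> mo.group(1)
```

'22qbk'

The match spans [5:17] → '22qbk25265gq'.
Captured: group 1 = '22qbk', group 2 = '5265gq'.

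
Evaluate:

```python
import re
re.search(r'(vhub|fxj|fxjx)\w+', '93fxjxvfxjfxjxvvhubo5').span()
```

(2, 21)

The match spans [2:21] → 'fxjxvfxjfxjxvvhubo5'.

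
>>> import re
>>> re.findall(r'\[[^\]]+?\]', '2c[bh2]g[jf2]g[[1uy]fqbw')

Since nothing is captured, `findall` lists the 3 matched substrings directly.

['[bh2]', '[jf2]', '[[1uy]']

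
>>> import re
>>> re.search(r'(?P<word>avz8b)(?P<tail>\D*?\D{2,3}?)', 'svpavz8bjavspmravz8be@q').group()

This matches the literal 'avz', then the literal '8b' (captured as 'word'); then zero or more of a non-digit (lazy), then 2 to 3 of a non-digit (lazy) (captured as 'tail').
The `?` after the quantifier makes it lazy — it takes as little as possible before letting the rest of the pattern try.
`re.search` tries every starting position until one works.
The match spans [3:10] → 'avz8bja'.
Captured: group 1 = 'avz8b', group 2 = 'ja'.

'avz8bja'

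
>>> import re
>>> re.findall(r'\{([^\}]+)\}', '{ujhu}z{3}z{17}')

Matches: at [0:6] match '{ujhu}', group 1 = 'ujhu'; at [7:10] match '{3}', group 1 = '3'; at [11:15] match '{17}', group 1 = '17'.
One capturing group, so `findall` returns just the captured substring from each match — 3 in all.

['ujhu', '3', '17']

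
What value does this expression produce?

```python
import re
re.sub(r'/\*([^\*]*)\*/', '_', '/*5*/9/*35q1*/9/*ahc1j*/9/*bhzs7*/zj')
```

'_9_9_9_zj'

Every occurrence is swapped for '_'.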